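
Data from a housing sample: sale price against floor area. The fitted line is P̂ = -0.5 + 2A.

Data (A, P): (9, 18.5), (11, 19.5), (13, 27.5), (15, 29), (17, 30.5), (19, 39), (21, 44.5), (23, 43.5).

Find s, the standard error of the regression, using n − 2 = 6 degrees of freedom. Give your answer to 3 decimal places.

A=9: P̂ = -0.5 + 2·9 = 17.5; r = 18.5 − 17.5 = 1
A=11: P̂ = -0.5 + 2·11 = 21.5; r = 19.5 − 21.5 = -2
A=13: P̂ = -0.5 + 2·13 = 25.5; r = 27.5 − 25.5 = 2
A=15: P̂ = -0.5 + 2·15 = 29.5; r = 29 − 29.5 = -0.5
A=17: P̂ = -0.5 + 2·17 = 33.5; r = 30.5 − 33.5 = -3
A=19: P̂ = -0.5 + 2·19 = 37.5; r = 39 − 37.5 = 1.5
A=21: P̂ = -0.5 + 2·21 = 41.5; r = 44.5 − 41.5 = 3
A=23: P̂ = -0.5 + 2·23 = 45.5; r = 43.5 − 45.5 = -2
SSE = 1 + 4 + 4 + 0.25 + 9 + 2.25 + 9 + 4 = 33.5
s = √(33.5/6) = √5.58333 ≈ 2.363

s = 2.363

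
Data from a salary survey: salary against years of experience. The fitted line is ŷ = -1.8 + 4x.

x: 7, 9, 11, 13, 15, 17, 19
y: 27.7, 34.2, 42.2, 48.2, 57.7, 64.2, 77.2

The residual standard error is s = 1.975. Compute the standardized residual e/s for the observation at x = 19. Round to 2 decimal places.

1.52

ŷ = -1.8 + 4·19 = 74.2
e = 77.2 − 74.2 = 3
e/s = 3 / 1.975 = 1.52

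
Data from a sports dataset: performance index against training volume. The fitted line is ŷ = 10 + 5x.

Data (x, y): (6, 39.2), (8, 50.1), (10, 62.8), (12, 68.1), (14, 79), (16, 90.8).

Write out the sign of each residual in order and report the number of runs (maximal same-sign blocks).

x=6: ŷ = 10 + 5·6 = 40; r = 39.2 − 40 = -0.8
x=8: ŷ = 10 + 5·8 = 50; r = 50.1 − 50 = 0.1
x=10: ŷ = 10 + 5·10 = 60; r = 62.8 − 60 = 2.8
x=12: ŷ = 10 + 5·12 = 70; r = 68.1 − 70 = -1.9
x=14: ŷ = 10 + 5·14 = 80; r = 79 − 80 = -1
x=16: ŷ = 10 + 5·16 = 90; r = 90.8 − 90 = 0.8
Signs: − + + − − +
Runs: −×1, +×2, −×2, +×1 → 4

4 runs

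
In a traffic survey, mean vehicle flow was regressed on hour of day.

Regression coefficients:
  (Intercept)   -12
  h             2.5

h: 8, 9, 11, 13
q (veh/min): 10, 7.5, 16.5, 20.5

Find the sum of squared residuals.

SSE = 14

h=8: ŷ = -12 + 2.5·8 = 8; r = 10 − 8 = 2
h=9: ŷ = -12 + 2.5·9 = 10.5; r = 7.5 − 10.5 = -3
h=11: ŷ = -12 + 2.5·11 = 15.5; r = 16.5 − 15.5 = 1
h=13: ŷ = -12 + 2.5·13 = 20.5; r = 20.5 − 20.5 = 0
SSE = 4 + 9 + 1 + 0 = 14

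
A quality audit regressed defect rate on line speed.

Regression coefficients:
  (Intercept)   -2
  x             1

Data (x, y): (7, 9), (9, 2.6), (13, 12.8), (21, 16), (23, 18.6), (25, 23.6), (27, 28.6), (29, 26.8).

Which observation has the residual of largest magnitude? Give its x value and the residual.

x = 9, r = -4.4

x=7: ŷ = -2 + 7 = 5; r = 9 − 5 = 4
x=9: ŷ = -2 + 9 = 7; r = 2.6 − 7 = -4.4
x=13: ŷ = -2 + 13 = 11; r = 12.8 − 11 = 1.8
x=21: ŷ = -2 + 21 = 19; r = 16 − 19 = -3
x=23: ŷ = -2 + 23 = 21; r = 18.6 − 21 = -2.4
x=25: ŷ = -2 + 25 = 23; r = 23.6 − 23 = 0.6
x=27: ŷ = -2 + 27 = 25; r = 28.6 − 25 = 3.6
x=29: ŷ = -2 + 29 = 27; r = 26.8 − 27 = -0.2
Largest |r| is 4.4 at x = 9, residual -4.4.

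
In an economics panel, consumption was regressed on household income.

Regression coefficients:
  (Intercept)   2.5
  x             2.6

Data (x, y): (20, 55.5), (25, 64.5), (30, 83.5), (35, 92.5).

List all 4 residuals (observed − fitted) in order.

x=20: ŷ = 2.5 + 2.6·20 = 54.5; r = 55.5 − 54.5 = 1
x=25: ŷ = 2.5 + 2.6·25 = 67.5; r = 64.5 − 67.5 = -3
x=30: ŷ = 2.5 + 2.6·30 = 80.5; r = 83.5 − 80.5 = 3
x=35: ŷ = 2.5 + 2.6·35 = 93.5; r = 92.5 − 93.5 = -1

1, -3, 3, -1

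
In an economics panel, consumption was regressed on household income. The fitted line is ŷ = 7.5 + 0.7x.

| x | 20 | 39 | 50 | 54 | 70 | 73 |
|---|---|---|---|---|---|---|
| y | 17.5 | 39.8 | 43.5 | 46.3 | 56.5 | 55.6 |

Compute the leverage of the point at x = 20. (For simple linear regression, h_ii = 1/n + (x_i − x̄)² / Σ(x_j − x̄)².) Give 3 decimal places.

h = 0.657

x̄ = (20 + 39 + 50 + 54 + 70 + 73)/6 = 51
Σ(x − x̄)² = 961 + 144 + 1 + 9 + 361 + 484 = 1960
h = 1/6 + (-31)²/1960 = 0.166667 + 0.490306 = 0.657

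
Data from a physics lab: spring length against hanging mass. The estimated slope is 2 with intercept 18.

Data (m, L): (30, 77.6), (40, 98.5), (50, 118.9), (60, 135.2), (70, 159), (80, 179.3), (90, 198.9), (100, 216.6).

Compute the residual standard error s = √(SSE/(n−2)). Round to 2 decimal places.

s = 1.56

m=30: L̂ = 18 + 2·30 = 78; r = 77.6 − 78 = -0.4
m=40: L̂ = 18 + 2·40 = 98; r = 98.5 − 98 = 0.5
m=50: L̂ = 18 + 2·50 = 118; r = 118.9 − 118 = 0.9
m=60: L̂ = 18 + 2·60 = 138; r = 135.2 − 138 = -2.8
m=70: L̂ = 18 + 2·70 = 158; r = 159 − 158 = 1
m=80: L̂ = 18 + 2·80 = 178; r = 179.3 − 178 = 1.3
m=90: L̂ = 18 + 2·90 = 198; r = 198.9 − 198 = 0.9
m=100: L̂ = 18 + 2·100 = 218; r = 216.6 − 218 = -1.4
SSE = 0.16 + 0.25 + 0.81 + 7.84 + 1 + 1.69 + 0.81 + 1.96 = 14.52
s = √(14.52/6) = √2.42 ≈ 1.56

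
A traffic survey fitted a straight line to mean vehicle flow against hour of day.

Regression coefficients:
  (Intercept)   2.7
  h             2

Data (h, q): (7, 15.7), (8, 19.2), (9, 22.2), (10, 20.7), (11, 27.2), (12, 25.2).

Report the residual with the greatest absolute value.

h=7: q̂ = 2.7 + 2·7 = 16.7; e = 15.7 − 16.7 = -1
h=8: q̂ = 2.7 + 2·8 = 18.7; e = 19.2 − 18.7 = 0.5
h=9: q̂ = 2.7 + 2·9 = 20.7; e = 22.2 − 20.7 = 1.5
h=10: q̂ = 2.7 + 2·10 = 22.7; e = 20.7 − 22.7 = -2
h=11: q̂ = 2.7 + 2·11 = 24.7; e = 27.2 − 24.7 = 2.5
h=12: q̂ = 2.7 + 2·12 = 26.7; e = 25.2 − 26.7 = -1.5
Largest |e| is 2.5 at h = 11, residual 2.5.

e = 2.5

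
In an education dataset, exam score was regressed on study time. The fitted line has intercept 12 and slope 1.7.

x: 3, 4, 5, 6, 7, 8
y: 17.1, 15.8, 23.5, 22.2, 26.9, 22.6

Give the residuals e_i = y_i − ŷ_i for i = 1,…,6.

x=3: ŷ = 12 + 1.7·3 = 17.1; e = 17.1 − 17.1 = 0
x=4: ŷ = 12 + 1.7·4 = 18.8; e = 15.8 − 18.8 = -3
x=5: ŷ = 12 + 1.7·5 = 20.5; e = 23.5 − 20.5 = 3
x=6: ŷ = 12 + 1.7·6 = 22.2; e = 22.2 − 22.2 = 0
x=7: ŷ = 12 + 1.7·7 = 23.9; e = 26.9 − 23.9 = 3
x=8: ŷ = 12 + 1.7·8 = 25.6; e = 22.6 − 25.6 = -3

0, -3, 3, 0, 3, -3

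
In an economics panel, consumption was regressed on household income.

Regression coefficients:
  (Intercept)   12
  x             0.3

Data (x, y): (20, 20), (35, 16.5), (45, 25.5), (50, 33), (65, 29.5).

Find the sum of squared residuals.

SSE = 80

x=20: ŷ = 12 + 0.3·20 = 18; e = 20 − 18 = 2
x=35: ŷ = 12 + 0.3·35 = 22.5; e = 16.5 − 22.5 = -6
x=45: ŷ = 12 + 0.3·45 = 25.5; e = 25.5 − 25.5 = 0
x=50: ŷ = 12 + 0.3·50 = 27; e = 33 − 27 = 6
x=65: ŷ = 12 + 0.3·65 = 31.5; e = 29.5 − 31.5 = -2
SSE = 4 + 36 + 0 + 36 + 4 = 80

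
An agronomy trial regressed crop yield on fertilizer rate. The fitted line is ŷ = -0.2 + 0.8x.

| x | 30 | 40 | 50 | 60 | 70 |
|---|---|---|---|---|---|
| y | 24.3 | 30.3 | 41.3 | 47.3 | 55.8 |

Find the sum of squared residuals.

x=30: ŷ = -0.2 + 0.8·30 = 23.8; e = 24.3 − 23.8 = 0.5
x=40: ŷ = -0.2 + 0.8·40 = 31.8; e = 30.3 − 31.8 = -1.5
x=50: ŷ = -0.2 + 0.8·50 = 39.8; e = 41.3 − 39.8 = 1.5
x=60: ŷ = -0.2 + 0.8·60 = 47.8; e = 47.3 − 47.8 = -0.5
x=70: ŷ = -0.2 + 0.8·70 = 55.8; e = 55.8 − 55.8 = 0
SSE = 0.25 + 2.25 + 2.25 + 0.25 + 0 = 5

SSE = 5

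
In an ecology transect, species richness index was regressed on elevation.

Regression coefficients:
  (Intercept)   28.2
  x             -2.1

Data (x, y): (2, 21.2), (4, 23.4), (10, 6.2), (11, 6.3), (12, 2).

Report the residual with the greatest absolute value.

x=2: ŷ = 28.2 − 2.1·2 = 24; e = 21.2 − 24 = -2.8
x=4: ŷ = 28.2 − 2.1·4 = 19.8; e = 23.4 − 19.8 = 3.6
x=10: ŷ = 28.2 − 2.1·10 = 7.2; e = 6.2 − 7.2 = -1
x=11: ŷ = 28.2 − 2.1·11 = 5.1; e = 6.3 − 5.1 = 1.2
x=12: ŷ = 28.2 − 2.1·12 = 3; e = 2 − 3 = -1
Largest |e| is 3.6 at x = 4, residual 3.6.

e = 3.6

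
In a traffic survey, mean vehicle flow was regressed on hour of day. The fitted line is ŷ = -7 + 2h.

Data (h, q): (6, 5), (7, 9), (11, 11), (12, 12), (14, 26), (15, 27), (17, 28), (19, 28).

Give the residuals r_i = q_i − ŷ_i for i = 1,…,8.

h=6: ŷ = -7 + 2·6 = 5; r = 5 − 5 = 0
h=7: ŷ = -7 + 2·7 = 7; r = 9 − 7 = 2
h=11: ŷ = -7 + 2·11 = 15; r = 11 − 15 = -4
h=12: ŷ = -7 + 2·12 = 17; r = 12 − 17 = -5
h=14: ŷ = -7 + 2·14 = 21; r = 26 − 21 = 5
h=15: ŷ = -7 + 2·15 = 23; r = 27 − 23 = 4
h=17: ŷ = -7 + 2·17 = 27; r = 28 − 27 = 1
h=19: ŷ = -7 + 2·19 = 31; r = 28 − 31 = -3

0, 2, -4, -5, 5, 4, 1, -3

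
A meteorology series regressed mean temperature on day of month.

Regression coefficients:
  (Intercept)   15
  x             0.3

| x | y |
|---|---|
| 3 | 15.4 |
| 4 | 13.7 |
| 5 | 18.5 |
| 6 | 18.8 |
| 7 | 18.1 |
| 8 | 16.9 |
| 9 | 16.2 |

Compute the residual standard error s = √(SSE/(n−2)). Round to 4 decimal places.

x=3: ŷ = 15 + 0.3·3 = 15.9; r = 15.4 − 15.9 = -0.5
x=4: ŷ = 15 + 0.3·4 = 16.2; r = 13.7 − 16.2 = -2.5
x=5: ŷ = 15 + 0.3·5 = 16.5; r = 18.5 − 16.5 = 2
x=6: ŷ = 15 + 0.3·6 = 16.8; r = 18.8 − 16.8 = 2
x=7: ŷ = 15 + 0.3·7 = 17.1; r = 18.1 − 17.1 = 1
x=8: ŷ = 15 + 0.3·8 = 17.4; r = 16.9 − 17.4 = -0.5
x=9: ŷ = 15 + 0.3·9 = 17.7; r = 16.2 − 17.7 = -1.5
SSE = 0.25 + 6.25 + 4 + 4 + 1 + 0.25 + 2.25 = 18
s = √(18/5) = √3.6 ≈ 1.8974

s = 1.8974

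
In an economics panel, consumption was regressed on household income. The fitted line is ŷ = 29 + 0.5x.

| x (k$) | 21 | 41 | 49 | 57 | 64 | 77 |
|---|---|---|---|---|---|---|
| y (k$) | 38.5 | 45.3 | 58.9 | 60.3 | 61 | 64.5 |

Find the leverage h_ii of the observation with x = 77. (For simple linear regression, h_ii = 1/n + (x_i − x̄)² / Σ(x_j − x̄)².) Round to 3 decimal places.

h = 0.512

x̄ = (21 + 41 + 49 + 57 + 64 + 77)/6 = 51.5
Σ(x − x̄)² = 930.25 + 110.25 + 6.25 + 30.25 + 156.25 + 650.25 = 1883.5
h = 1/6 + (25.5)²/1883.5 = 0.166667 + 0.345235 = 0.512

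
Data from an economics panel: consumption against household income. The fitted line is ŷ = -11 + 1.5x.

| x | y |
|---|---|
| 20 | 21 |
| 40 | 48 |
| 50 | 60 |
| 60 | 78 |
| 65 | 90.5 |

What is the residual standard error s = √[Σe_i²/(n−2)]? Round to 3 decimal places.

x=20: ŷ = -11 + 1.5·20 = 19; e = 21 − 19 = 2
x=40: ŷ = -11 + 1.5·40 = 49; e = 48 − 49 = -1
x=50: ŷ = -11 + 1.5·50 = 64; e = 60 − 64 = -4
x=60: ŷ = -11 + 1.5·60 = 79; e = 78 − 79 = -1
x=65: ŷ = -11 + 1.5·65 = 86.5; e = 90.5 − 86.5 = 4
SSE = 4 + 1 + 16 + 1 + 16 = 38
s = √(38/3) = √12.6667 ≈ 3.559

s = 3.559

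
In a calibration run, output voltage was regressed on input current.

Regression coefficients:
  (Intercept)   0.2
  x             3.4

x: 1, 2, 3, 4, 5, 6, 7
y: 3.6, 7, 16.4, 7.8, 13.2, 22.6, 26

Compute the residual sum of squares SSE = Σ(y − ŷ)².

x=1: ŷ = 0.2 + 3.4·1 = 3.6; r = 3.6 − 3.6 = 0
x=2: ŷ = 0.2 + 3.4·2 = 7; r = 7 − 7 = 0
x=3: ŷ = 0.2 + 3.4·3 = 10.4; r = 16.4 − 10.4 = 6
x=4: ŷ = 0.2 + 3.4·4 = 13.8; r = 7.8 − 13.8 = -6
x=5: ŷ = 0.2 + 3.4·5 = 17.2; r = 13.2 − 17.2 = -4
x=6: ŷ = 0.2 + 3.4·6 = 20.6; r = 22.6 − 20.6 = 2
x=7: ŷ = 0.2 + 3.4·7 = 24; r = 26 − 24 = 2
SSE = 0 + 0 + 36 + 36 + 16 + 4 + 4 = 96

SSE = 96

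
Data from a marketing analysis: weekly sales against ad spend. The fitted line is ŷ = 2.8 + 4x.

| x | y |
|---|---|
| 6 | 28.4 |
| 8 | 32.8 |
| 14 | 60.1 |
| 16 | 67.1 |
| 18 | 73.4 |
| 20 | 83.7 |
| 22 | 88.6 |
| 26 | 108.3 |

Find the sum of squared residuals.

x=6: ŷ = 2.8 + 4·6 = 26.8; r = 28.4 − 26.8 = 1.6
x=8: ŷ = 2.8 + 4·8 = 34.8; r = 32.8 − 34.8 = -2
x=14: ŷ = 2.8 + 4·14 = 58.8; r = 60.1 − 58.8 = 1.3
x=16: ŷ = 2.8 + 4·16 = 66.8; r = 67.1 − 66.8 = 0.3
x=18: ŷ = 2.8 + 4·18 = 74.8; r = 73.4 − 74.8 = -1.4
x=20: ŷ = 2.8 + 4·20 = 82.8; r = 83.7 − 82.8 = 0.9
x=22: ŷ = 2.8 + 4·22 = 90.8; r = 88.6 − 90.8 = -2.2
x=26: ŷ = 2.8 + 4·26 = 106.8; r = 108.3 − 106.8 = 1.5
SSE = 2.56 + 4 + 1.69 + 0.09 + 1.96 + 0.81 + 4.84 + 2.25 = 18.2

SSE = 18.2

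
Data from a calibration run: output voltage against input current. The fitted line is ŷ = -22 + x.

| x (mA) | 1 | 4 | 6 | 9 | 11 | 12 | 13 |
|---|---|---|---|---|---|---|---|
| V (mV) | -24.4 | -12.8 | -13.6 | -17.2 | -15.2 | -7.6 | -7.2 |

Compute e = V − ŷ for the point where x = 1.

ŷ = -22 + 1 = -21
e = -24.4 − (-21) = -3.4

e = -3.4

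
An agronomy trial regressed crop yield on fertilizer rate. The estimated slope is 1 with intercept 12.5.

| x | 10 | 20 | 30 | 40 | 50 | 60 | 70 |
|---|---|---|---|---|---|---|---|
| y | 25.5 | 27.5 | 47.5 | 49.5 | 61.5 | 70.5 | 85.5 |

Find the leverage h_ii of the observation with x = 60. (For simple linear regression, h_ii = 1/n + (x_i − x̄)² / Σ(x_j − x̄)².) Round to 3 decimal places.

h = 0.286

x̄ = (10 + 20 + 30 + 40 + 50 + 60 + 70)/7 = 40
Σ(x − x̄)² = 900 + 400 + 100 + 0 + 100 + 400 + 900 = 2800
h = 1/7 + (20)²/2800 = 0.142857 + 0.142857 = 0.286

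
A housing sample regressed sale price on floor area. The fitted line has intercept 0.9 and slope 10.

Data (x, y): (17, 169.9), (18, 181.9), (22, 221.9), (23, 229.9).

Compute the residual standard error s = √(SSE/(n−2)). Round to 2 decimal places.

s = 1.41

x=17: ŷ = 0.9 + 10·17 = 170.9; e = 169.9 − 170.9 = -1
x=18: ŷ = 0.9 + 10·18 = 180.9; e = 181.9 − 180.9 = 1
x=22: ŷ = 0.9 + 10·22 = 220.9; e = 221.9 − 220.9 = 1
x=23: ŷ = 0.9 + 10·23 = 230.9; e = 229.9 − 230.9 = -1
SSE = 1 + 1 + 1 + 1 = 4
s = √(4/2) = √2 ≈ 1.41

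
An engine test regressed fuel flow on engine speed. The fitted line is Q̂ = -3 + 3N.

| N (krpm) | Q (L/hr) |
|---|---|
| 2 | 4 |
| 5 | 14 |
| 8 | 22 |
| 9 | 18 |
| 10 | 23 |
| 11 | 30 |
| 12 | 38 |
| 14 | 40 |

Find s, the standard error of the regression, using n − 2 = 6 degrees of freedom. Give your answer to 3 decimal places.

N=2: Q̂ = -3 + 3·2 = 3; e = 4 − 3 = 1
N=5: Q̂ = -3 + 3·5 = 12; e = 14 − 12 = 2
N=8: Q̂ = -3 + 3·8 = 21; e = 22 − 21 = 1
N=9: Q̂ = -3 + 3·9 = 24; e = 18 − 24 = -6
N=10: Q̂ = -3 + 3·10 = 27; e = 23 − 27 = -4
N=11: Q̂ = -3 + 3·11 = 30; e = 30 − 30 = 0
N=12: Q̂ = -3 + 3·12 = 33; e = 38 − 33 = 5
N=14: Q̂ = -3 + 3·14 = 39; e = 40 − 39 = 1
SSE = 1 + 4 + 1 + 36 + 16 + 0 + 25 + 1 = 84
s = √(84/6) = √14 ≈ 3.742

s = 3.742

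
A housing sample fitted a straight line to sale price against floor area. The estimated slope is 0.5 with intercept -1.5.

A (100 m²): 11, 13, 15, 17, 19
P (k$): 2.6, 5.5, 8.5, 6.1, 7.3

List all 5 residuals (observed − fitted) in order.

A=11: ŷ = -1.5 + 0.5·11 = 4; r = 2.6 − 4 = -1.4
A=13: ŷ = -1.5 + 0.5·13 = 5; r = 5.5 − 5 = 0.5
A=15: ŷ = -1.5 + 0.5·15 = 6; r = 8.5 − 6 = 2.5
A=17: ŷ = -1.5 + 0.5·17 = 7; r = 6.1 − 7 = -0.9
A=19: ŷ = -1.5 + 0.5·19 = 8; r = 7.3 − 8 = -0.7

-1.4, 0.5, 2.5, -0.9, -0.7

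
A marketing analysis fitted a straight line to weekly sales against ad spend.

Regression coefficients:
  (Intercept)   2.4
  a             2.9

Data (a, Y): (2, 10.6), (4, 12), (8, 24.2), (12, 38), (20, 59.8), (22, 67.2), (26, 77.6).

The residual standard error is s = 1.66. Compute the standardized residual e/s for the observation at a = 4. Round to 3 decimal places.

-1.205

ŷ = 2.4 + 2.9·4 = 14
e = 12 − 14 = -2
e/s = -2 / 1.66 = -1.205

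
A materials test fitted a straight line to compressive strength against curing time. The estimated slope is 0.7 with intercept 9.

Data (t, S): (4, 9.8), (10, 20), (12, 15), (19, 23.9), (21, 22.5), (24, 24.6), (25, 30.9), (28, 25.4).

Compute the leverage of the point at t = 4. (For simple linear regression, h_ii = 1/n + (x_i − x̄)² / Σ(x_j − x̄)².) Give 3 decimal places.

h = 0.517

t̄ = (4 + 10 + 12 + 19 + 21 + 24 + 25 + 28)/8 = 17.875
Σ(t − t̄)² = 192.516 + 62.0156 + 34.5156 + 1.26562 + 9.76562 + 37.5156 + 50.7656 + 102.516 = 490.875
h = 1/8 + (-13.875)²/490.875 = 0.125 + 0.392189 = 0.517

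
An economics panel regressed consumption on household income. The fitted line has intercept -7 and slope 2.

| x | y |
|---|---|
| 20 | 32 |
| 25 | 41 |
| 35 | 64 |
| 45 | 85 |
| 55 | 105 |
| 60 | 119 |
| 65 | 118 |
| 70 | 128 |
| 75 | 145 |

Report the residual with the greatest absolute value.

x=20: ŷ = -7 + 2·20 = 33; e = 32 − 33 = -1
x=25: ŷ = -7 + 2·25 = 43; e = 41 − 43 = -2
x=35: ŷ = -7 + 2·35 = 63; e = 64 − 63 = 1
x=45: ŷ = -7 + 2·45 = 83; e = 85 − 83 = 2
x=55: ŷ = -7 + 2·55 = 103; e = 105 − 103 = 2
x=60: ŷ = -7 + 2·60 = 113; e = 119 − 113 = 6
x=65: ŷ = -7 + 2·65 = 123; e = 118 − 123 = -5
x=70: ŷ = -7 + 2·70 = 133; e = 128 − 133 = -5
x=75: ŷ = -7 + 2·75 = 143; e = 145 − 143 = 2
Largest |e| is 6 at x = 60, residual 6.

e = 6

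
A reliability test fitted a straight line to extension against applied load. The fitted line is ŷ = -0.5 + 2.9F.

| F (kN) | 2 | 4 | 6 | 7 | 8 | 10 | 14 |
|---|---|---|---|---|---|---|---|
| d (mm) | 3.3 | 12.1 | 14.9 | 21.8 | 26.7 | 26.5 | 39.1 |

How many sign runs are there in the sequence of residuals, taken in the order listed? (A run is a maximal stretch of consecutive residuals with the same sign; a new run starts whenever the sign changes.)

F=2: ŷ = -0.5 + 2.9·2 = 5.3; r = 3.3 − 5.3 = -2
F=4: ŷ = -0.5 + 2.9·4 = 11.1; r = 12.1 − 11.1 = 1
F=6: ŷ = -0.5 + 2.9·6 = 16.9; r = 14.9 − 16.9 = -2
F=7: ŷ = -0.5 + 2.9·7 = 19.8; r = 21.8 − 19.8 = 2
F=8: ŷ = -0.5 + 2.9·8 = 22.7; r = 26.7 − 22.7 = 4
F=10: ŷ = -0.5 + 2.9·10 = 28.5; r = 26.5 − 28.5 = -2
F=14: ŷ = -0.5 + 2.9·14 = 40.1; r = 39.1 − 40.1 = -1
Signs: − + − + + − −
Runs: −×1, +×1, −×1, +×2, −×2 → 5

5 runs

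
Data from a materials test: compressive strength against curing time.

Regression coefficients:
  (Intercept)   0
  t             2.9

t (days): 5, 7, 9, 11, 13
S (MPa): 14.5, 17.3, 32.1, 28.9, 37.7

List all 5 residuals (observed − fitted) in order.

0, -3, 6, -3, 0

t=5: ŷ = 2.9·5 = 14.5; e = 14.5 − 14.5 = 0
t=7: ŷ = 2.9·7 = 20.3; e = 17.3 − 20.3 = -3
t=9: ŷ = 2.9·9 = 26.1; e = 32.1 − 26.1 = 6
t=11: ŷ = 2.9·11 = 31.9; e = 28.9 − 31.9 = -3
t=13: ŷ = 2.9·13 = 37.7; e = 37.7 − 37.7 = 0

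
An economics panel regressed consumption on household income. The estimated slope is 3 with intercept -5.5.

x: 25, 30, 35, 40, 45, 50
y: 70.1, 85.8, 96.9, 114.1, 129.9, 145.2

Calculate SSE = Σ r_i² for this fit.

x=25: ŷ = -5.5 + 3·25 = 69.5; r = 70.1 − 69.5 = 0.6
x=30: ŷ = -5.5 + 3·30 = 84.5; r = 85.8 − 84.5 = 1.3
x=35: ŷ = -5.5 + 3·35 = 99.5; r = 96.9 − 99.5 = -2.6
x=40: ŷ = -5.5 + 3·40 = 114.5; r = 114.1 − 114.5 = -0.4
x=45: ŷ = -5.5 + 3·45 = 129.5; r = 129.9 − 129.5 = 0.4
x=50: ŷ = -5.5 + 3·50 = 144.5; r = 145.2 − 144.5 = 0.7
SSE = 0.36 + 1.69 + 6.76 + 0.16 + 0.16 + 0.49 = 9.62

SSE = 9.62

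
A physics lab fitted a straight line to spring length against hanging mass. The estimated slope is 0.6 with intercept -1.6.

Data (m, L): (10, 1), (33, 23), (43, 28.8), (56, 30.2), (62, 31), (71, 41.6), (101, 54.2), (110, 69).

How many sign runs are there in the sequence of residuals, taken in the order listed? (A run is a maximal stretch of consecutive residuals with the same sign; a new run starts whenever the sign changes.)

m=10: ŷ = -1.6 + 0.6·10 = 4.4; r = 1 − 4.4 = -3.4
m=33: ŷ = -1.6 + 0.6·33 = 18.2; r = 23 − 18.2 = 4.8
m=43: ŷ = -1.6 + 0.6·43 = 24.2; r = 28.8 − 24.2 = 4.6
m=56: ŷ = -1.6 + 0.6·56 = 32; r = 30.2 − 32 = -1.8
m=62: ŷ = -1.6 + 0.6·62 = 35.6; r = 31 − 35.6 = -4.6
m=71: ŷ = -1.6 + 0.6·71 = 41; r = 41.6 − 41 = 0.6
m=101: ŷ = -1.6 + 0.6·101 = 59; r = 54.2 − 59 = -4.8
m=110: ŷ = -1.6 + 0.6·110 = 64.4; r = 69 − 64.4 = 4.6
Signs: − + + − − + − +
Runs: −×1, +×2, −×2, +×1, −×1, +×1 → 6

6 runs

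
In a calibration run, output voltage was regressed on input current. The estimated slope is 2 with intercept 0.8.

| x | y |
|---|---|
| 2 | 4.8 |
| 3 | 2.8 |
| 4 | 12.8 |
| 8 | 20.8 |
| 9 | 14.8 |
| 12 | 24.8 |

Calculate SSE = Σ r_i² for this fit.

SSE = 64

x=2: ŷ = 0.8 + 2·2 = 4.8; r = 4.8 − 4.8 = 0
x=3: ŷ = 0.8 + 2·3 = 6.8; r = 2.8 − 6.8 = -4
x=4: ŷ = 0.8 + 2·4 = 8.8; r = 12.8 − 8.8 = 4
x=8: ŷ = 0.8 + 2·8 = 16.8; r = 20.8 − 16.8 = 4
x=9: ŷ = 0.8 + 2·9 = 18.8; r = 14.8 − 18.8 = -4
x=12: ŷ = 0.8 + 2·12 = 24.8; r = 24.8 − 24.8 = 0
SSE = 0 + 16 + 16 + 16 + 16 + 0 = 64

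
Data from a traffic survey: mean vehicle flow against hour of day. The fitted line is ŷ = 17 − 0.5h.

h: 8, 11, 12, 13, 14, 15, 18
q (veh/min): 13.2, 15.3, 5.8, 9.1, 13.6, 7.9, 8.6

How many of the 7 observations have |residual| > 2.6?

h=8: ŷ = 17 − 0.5·8 = 13; e = 13.2 − 13 = 0.2
h=11: ŷ = 17 − 0.5·11 = 11.5; e = 15.3 − 11.5 = 3.8
h=12: ŷ = 17 − 0.5·12 = 11; e = 5.8 − 11 = -5.2
h=13: ŷ = 17 − 0.5·13 = 10.5; e = 9.1 − 10.5 = -1.4
h=14: ŷ = 17 − 0.5·14 = 10; e = 13.6 − 10 = 3.6
h=15: ŷ = 17 − 0.5·15 = 9.5; e = 7.9 − 9.5 = -1.6
h=18: ŷ = 17 − 0.5·18 = 8; e = 8.6 − 8 = 0.6
|e| > 2.6: h=11 (|e|=3.8), h=12 (|e|=5.2), h=14 (|e|=3.6) → 3

3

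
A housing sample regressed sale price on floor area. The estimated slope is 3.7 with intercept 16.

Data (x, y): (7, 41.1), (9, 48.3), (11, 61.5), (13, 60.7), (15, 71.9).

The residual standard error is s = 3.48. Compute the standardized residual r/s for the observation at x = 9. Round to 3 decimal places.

ŷ = 16 + 3.7·9 = 49.3
r = 48.3 − 49.3 = -1
r/s = -1 / 3.48 = -0.287

-0.287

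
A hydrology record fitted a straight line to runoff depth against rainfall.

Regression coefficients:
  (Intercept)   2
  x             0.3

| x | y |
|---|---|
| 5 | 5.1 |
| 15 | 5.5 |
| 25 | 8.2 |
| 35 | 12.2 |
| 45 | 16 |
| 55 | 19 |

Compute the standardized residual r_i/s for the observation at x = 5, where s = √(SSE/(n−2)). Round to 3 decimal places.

x=5: ŷ = 2 + 0.3·5 = 3.5; r = 5.1 − 3.5 = 1.6
x=15: ŷ = 2 + 0.3·15 = 6.5; r = 5.5 − 6.5 = -1
x=25: ŷ = 2 + 0.3·25 = 9.5; r = 8.2 − 9.5 = -1.3
x=35: ŷ = 2 + 0.3·35 = 12.5; r = 12.2 − 12.5 = -0.3
x=45: ŷ = 2 + 0.3·45 = 15.5; r = 16 − 15.5 = 0.5
x=55: ŷ = 2 + 0.3·55 = 18.5; r = 19 − 18.5 = 0.5
SSE = 2.56 + 1 + 1.69 + 0.09 + 0.25 + 0.25 = 5.84
s = √(5.84/4) = 1.2083
r/s = 1.6 / 1.2083 = 1.324

1.324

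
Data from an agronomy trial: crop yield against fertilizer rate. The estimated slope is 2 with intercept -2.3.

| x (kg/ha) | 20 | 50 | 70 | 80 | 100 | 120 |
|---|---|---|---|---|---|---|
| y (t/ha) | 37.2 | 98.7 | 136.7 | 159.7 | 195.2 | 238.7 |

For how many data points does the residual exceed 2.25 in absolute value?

1

x=20: ŷ = -2.3 + 2·20 = 37.7; e = 37.2 − 37.7 = -0.5
x=50: ŷ = -2.3 + 2·50 = 97.7; e = 98.7 − 97.7 = 1
x=70: ŷ = -2.3 + 2·70 = 137.7; e = 136.7 − 137.7 = -1
x=80: ŷ = -2.3 + 2·80 = 157.7; e = 159.7 − 157.7 = 2
x=100: ŷ = -2.3 + 2·100 = 197.7; e = 195.2 − 197.7 = -2.5
x=120: ŷ = -2.3 + 2·120 = 237.7; e = 238.7 − 237.7 = 1
|e| > 2.25: x=100 (|e|=2.5) → 1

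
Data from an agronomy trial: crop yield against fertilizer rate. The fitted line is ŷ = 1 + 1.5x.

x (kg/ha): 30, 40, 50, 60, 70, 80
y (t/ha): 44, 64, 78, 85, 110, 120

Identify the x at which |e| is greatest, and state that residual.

x = 60, e = -6

x=30: ŷ = 1 + 1.5·30 = 46; e = 44 − 46 = -2
x=40: ŷ = 1 + 1.5·40 = 61; e = 64 − 61 = 3
x=50: ŷ = 1 + 1.5·50 = 76; e = 78 − 76 = 2
x=60: ŷ = 1 + 1.5·60 = 91; e = 85 − 91 = -6
x=70: ŷ = 1 + 1.5·70 = 106; e = 110 − 106 = 4
x=80: ŷ = 1 + 1.5·80 = 121; e = 120 − 121 = -1
Largest |e| is 6 at x = 60, residual -6.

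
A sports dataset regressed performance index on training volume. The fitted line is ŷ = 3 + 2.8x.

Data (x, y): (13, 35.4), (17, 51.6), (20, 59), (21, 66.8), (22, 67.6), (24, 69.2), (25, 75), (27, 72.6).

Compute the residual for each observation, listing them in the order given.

x=13: ŷ = 3 + 2.8·13 = 39.4; r = 35.4 − 39.4 = -4
x=17: ŷ = 3 + 2.8·17 = 50.6; r = 51.6 − 50.6 = 1
x=20: ŷ = 3 + 2.8·20 = 59; r = 59 − 59 = 0
x=21: ŷ = 3 + 2.8·21 = 61.8; r = 66.8 − 61.8 = 5
x=22: ŷ = 3 + 2.8·22 = 64.6; r = 67.6 − 64.6 = 3
x=24: ŷ = 3 + 2.8·24 = 70.2; r = 69.2 − 70.2 = -1
x=25: ŷ = 3 + 2.8·25 = 73; r = 75 − 73 = 2
x=27: ŷ = 3 + 2.8·27 = 78.6; r = 72.6 − 78.6 = -6

-4, 1, 0, 5, 3, -1, 2, -6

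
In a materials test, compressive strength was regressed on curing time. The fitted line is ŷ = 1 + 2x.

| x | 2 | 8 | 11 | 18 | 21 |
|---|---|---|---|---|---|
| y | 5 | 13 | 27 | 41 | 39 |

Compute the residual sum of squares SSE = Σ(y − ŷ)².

x=2: ŷ = 1 + 2·2 = 5; r = 5 − 5 = 0
x=8: ŷ = 1 + 2·8 = 17; r = 13 − 17 = -4
x=11: ŷ = 1 + 2·11 = 23; r = 27 − 23 = 4
x=18: ŷ = 1 + 2·18 = 37; r = 41 − 37 = 4
x=21: ŷ = 1 + 2·21 = 43; r = 39 − 43 = -4
SSE = 0 + 16 + 16 + 16 + 16 = 64

SSE = 64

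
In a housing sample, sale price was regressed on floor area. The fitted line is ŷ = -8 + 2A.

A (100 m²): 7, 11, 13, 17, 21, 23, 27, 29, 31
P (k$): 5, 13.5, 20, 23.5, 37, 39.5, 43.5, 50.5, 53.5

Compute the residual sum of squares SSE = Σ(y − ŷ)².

A=7: ŷ = -8 + 2·7 = 6; r = 5 − 6 = -1
A=11: ŷ = -8 + 2·11 = 14; r = 13.5 − 14 = -0.5
A=13: ŷ = -8 + 2·13 = 18; r = 20 − 18 = 2
A=17: ŷ = -8 + 2·17 = 26; r = 23.5 − 26 = -2.5
A=21: ŷ = -8 + 2·21 = 34; r = 37 − 34 = 3
A=23: ŷ = -8 + 2·23 = 38; r = 39.5 − 38 = 1.5
A=27: ŷ = -8 + 2·27 = 46; r = 43.5 − 46 = -2.5
A=29: ŷ = -8 + 2·29 = 50; r = 50.5 − 50 = 0.5
A=31: ŷ = -8 + 2·31 = 54; r = 53.5 − 54 = -0.5
SSE = 1 + 0.25 + 4 + 6.25 + 9 + 2.25 + 6.25 + 0.25 + 0.25 = 29.5

SSE = 29.5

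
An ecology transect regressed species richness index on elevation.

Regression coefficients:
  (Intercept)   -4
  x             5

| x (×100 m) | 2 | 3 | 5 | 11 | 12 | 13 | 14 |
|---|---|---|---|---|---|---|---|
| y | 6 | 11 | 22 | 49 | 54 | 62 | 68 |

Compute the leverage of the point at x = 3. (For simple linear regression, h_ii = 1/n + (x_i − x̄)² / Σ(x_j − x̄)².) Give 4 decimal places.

x̄ = (2 + 3 + 5 + 11 + 12 + 13 + 14)/7 = 8.57143
Σ(x − x̄)² = 43.1837 + 31.0408 + 12.7551 + 5.89796 + 11.7551 + 19.6122 + 29.4694 = 153.714
h = 1/7 + (-5.57143)²/153.714 = 0.142857 + 0.201938 = 0.3448

h = 0.3448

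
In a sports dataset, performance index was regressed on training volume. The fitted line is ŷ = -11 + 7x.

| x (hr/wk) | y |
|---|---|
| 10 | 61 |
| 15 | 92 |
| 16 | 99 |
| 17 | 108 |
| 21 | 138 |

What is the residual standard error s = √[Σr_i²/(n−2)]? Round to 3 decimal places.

s = 2.309

x=10: ŷ = -11 + 7·10 = 59; r = 61 − 59 = 2
x=15: ŷ = -11 + 7·15 = 94; r = 92 − 94 = -2
x=16: ŷ = -11 + 7·16 = 101; r = 99 − 101 = -2
x=17: ŷ = -11 + 7·17 = 108; r = 108 − 108 = 0
x=21: ŷ = -11 + 7·21 = 136; r = 138 − 136 = 2
SSE = 4 + 4 + 4 + 0 + 4 = 16
s = √(16/3) = √5.33333 ≈ 2.309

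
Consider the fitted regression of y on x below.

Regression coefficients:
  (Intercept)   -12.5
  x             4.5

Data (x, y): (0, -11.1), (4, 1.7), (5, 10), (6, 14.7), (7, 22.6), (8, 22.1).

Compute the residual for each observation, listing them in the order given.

x=0: ŷ = -12.5 + 4.5·0 = -12.5; r = -11.1 − (-12.5) = 1.4
x=4: ŷ = -12.5 + 4.5·4 = 5.5; r = 1.7 − 5.5 = -3.8
x=5: ŷ = -12.5 + 4.5·5 = 10; r = 10 − 10 = 0
x=6: ŷ = -12.5 + 4.5·6 = 14.5; r = 14.7 − 14.5 = 0.2
x=7: ŷ = -12.5 + 4.5·7 = 19; r = 22.6 − 19 = 3.6
x=8: ŷ = -12.5 + 4.5·8 = 23.5; r = 22.1 − 23.5 = -1.4

1.4, -3.8, 0, 0.2, 3.6, -1.4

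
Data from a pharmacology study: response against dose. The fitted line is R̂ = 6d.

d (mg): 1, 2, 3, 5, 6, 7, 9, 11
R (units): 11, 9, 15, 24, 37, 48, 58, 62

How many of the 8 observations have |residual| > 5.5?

d=1: R̂ = 6·1 = 6; e = 11 − 6 = 5
d=2: R̂ = 6·2 = 12; e = 9 − 12 = -3
d=3: R̂ = 6·3 = 18; e = 15 − 18 = -3
d=5: R̂ = 6·5 = 30; e = 24 − 30 = -6
d=6: R̂ = 6·6 = 36; e = 37 − 36 = 1
d=7: R̂ = 6·7 = 42; e = 48 − 42 = 6
d=9: R̂ = 6·9 = 54; e = 58 − 54 = 4
d=11: R̂ = 6·11 = 66; e = 62 − 66 = -4
|e| > 5.5: d=5 (|e|=6), d=7 (|e|=6) → 2

2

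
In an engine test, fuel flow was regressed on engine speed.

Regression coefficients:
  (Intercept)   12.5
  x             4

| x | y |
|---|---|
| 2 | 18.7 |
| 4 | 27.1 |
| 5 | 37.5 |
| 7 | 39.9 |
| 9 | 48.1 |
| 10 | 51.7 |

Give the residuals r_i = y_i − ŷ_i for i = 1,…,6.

-1.8, -1.4, 5, -0.6, -0.4, -0.8

x=2: ŷ = 12.5 + 4·2 = 20.5; r = 18.7 − 20.5 = -1.8
x=4: ŷ = 12.5 + 4·4 = 28.5; r = 27.1 − 28.5 = -1.4
x=5: ŷ = 12.5 + 4·5 = 32.5; r = 37.5 − 32.5 = 5
x=7: ŷ = 12.5 + 4·7 = 40.5; r = 39.9 − 40.5 = -0.6
x=9: ŷ = 12.5 + 4·9 = 48.5; r = 48.1 − 48.5 = -0.4
x=10: ŷ = 12.5 + 4·10 = 52.5; r = 51.7 − 52.5 = -0.8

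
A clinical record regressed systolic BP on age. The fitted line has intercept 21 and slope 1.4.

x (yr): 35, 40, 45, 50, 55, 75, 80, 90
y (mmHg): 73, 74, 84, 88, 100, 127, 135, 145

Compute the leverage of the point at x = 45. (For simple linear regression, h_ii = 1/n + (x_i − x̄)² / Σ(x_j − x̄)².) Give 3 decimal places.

h = 0.190

x̄ = (35 + 40 + 45 + 50 + 55 + 75 + 80 + 90)/8 = 58.75
Σ(x − x̄)² = 564.062 + 351.562 + 189.062 + 76.5625 + 14.0625 + 264.062 + 451.562 + 976.562 = 2887.5
h = 1/8 + (-13.75)²/2887.5 = 0.125 + 0.0654762 = 0.190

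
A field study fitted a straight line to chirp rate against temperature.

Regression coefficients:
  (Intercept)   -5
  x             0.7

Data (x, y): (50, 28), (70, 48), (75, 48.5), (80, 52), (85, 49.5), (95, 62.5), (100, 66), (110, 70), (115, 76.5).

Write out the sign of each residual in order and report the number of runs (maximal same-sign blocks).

6 runs

x=50: ŷ = -5 + 0.7·50 = 30; e = 28 − 30 = -2
x=70: ŷ = -5 + 0.7·70 = 44; e = 48 − 44 = 4
x=75: ŷ = -5 + 0.7·75 = 47.5; e = 48.5 − 47.5 = 1
x=80: ŷ = -5 + 0.7·80 = 51; e = 52 − 51 = 1
x=85: ŷ = -5 + 0.7·85 = 54.5; e = 49.5 − 54.5 = -5
x=95: ŷ = -5 + 0.7·95 = 61.5; e = 62.5 − 61.5 = 1
x=100: ŷ = -5 + 0.7·100 = 65; e = 66 − 65 = 1
x=110: ŷ = -5 + 0.7·110 = 72; e = 70 − 72 = -2
x=115: ŷ = -5 + 0.7·115 = 75.5; e = 76.5 − 75.5 = 1
Signs: − + + + − + + − +
Runs: −×1, +×3, −×1, +×2, −×1, +×1 → 6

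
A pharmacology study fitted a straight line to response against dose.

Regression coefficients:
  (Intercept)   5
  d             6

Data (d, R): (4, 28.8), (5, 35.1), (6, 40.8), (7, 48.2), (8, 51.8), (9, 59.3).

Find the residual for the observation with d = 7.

e = 1.2

ŷ = 5 + 6·7 = 47
e = 48.2 − 47 = 1.2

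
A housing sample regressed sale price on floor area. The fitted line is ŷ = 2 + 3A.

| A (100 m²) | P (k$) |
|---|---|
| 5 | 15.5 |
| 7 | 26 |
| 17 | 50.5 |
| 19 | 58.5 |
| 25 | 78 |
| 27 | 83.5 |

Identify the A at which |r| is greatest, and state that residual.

A=5: ŷ = 2 + 3·5 = 17; r = 15.5 − 17 = -1.5
A=7: ŷ = 2 + 3·7 = 23; r = 26 − 23 = 3
A=17: ŷ = 2 + 3·17 = 53; r = 50.5 − 53 = -2.5
A=19: ŷ = 2 + 3·19 = 59; r = 58.5 − 59 = -0.5
A=25: ŷ = 2 + 3·25 = 77; r = 78 − 77 = 1
A=27: ŷ = 2 + 3·27 = 83; r = 83.5 − 83 = 0.5
Largest |r| is 3 at A = 7, residual 3.

A = 7, r = 3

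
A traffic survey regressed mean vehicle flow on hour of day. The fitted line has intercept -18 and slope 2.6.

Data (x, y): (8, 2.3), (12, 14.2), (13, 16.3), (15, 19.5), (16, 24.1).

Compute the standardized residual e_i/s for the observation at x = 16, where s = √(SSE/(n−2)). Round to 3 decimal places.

0.433

x=8: ŷ = -18 + 2.6·8 = 2.8; e = 2.3 − 2.8 = -0.5
x=12: ŷ = -18 + 2.6·12 = 13.2; e = 14.2 − 13.2 = 1
x=13: ŷ = -18 + 2.6·13 = 15.8; e = 16.3 − 15.8 = 0.5
x=15: ŷ = -18 + 2.6·15 = 21; e = 19.5 − 21 = -1.5
x=16: ŷ = -18 + 2.6·16 = 23.6; e = 24.1 − 23.6 = 0.5
SSE = 0.25 + 1 + 0.25 + 2.25 + 0.25 = 4
s = √(4/3) = 1.1547
e/s = 0.5 / 1.1547 = 0.433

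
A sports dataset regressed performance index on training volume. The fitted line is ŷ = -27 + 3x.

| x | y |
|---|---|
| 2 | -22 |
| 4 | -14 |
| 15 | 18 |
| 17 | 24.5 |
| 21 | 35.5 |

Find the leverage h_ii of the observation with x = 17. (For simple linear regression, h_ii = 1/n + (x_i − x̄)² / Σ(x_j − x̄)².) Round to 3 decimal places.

x̄ = (2 + 4 + 15 + 17 + 21)/5 = 11.8
Σ(x − x̄)² = 96.04 + 60.84 + 10.24 + 27.04 + 84.64 = 278.8
h = 1/5 + (5.2)²/278.8 = 0.2 + 0.0969871 = 0.297

h = 0.297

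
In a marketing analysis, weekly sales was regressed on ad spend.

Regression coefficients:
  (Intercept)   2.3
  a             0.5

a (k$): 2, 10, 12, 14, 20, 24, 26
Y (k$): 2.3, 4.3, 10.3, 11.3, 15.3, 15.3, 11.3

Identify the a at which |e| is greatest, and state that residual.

a = 26, e = -4

a=2: Ŷ = 2.3 + 0.5·2 = 3.3; e = 2.3 − 3.3 = -1
a=10: Ŷ = 2.3 + 0.5·10 = 7.3; e = 4.3 − 7.3 = -3
a=12: Ŷ = 2.3 + 0.5·12 = 8.3; e = 10.3 − 8.3 = 2
a=14: Ŷ = 2.3 + 0.5·14 = 9.3; e = 11.3 − 9.3 = 2
a=20: Ŷ = 2.3 + 0.5·20 = 12.3; e = 15.3 − 12.3 = 3
a=24: Ŷ = 2.3 + 0.5·24 = 14.3; e = 15.3 − 14.3 = 1
a=26: Ŷ = 2.3 + 0.5·26 = 15.3; e = 11.3 − 15.3 = -4
Largest |e| is 4 at a = 26, residual -4.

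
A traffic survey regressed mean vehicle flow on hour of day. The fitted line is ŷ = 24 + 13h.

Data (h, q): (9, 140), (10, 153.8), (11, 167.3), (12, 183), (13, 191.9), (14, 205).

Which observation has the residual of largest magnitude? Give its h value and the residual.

h=9: ŷ = 24 + 13·9 = 141; r = 140 − 141 = -1
h=10: ŷ = 24 + 13·10 = 154; r = 153.8 − 154 = -0.2
h=11: ŷ = 24 + 13·11 = 167; r = 167.3 − 167 = 0.3
h=12: ŷ = 24 + 13·12 = 180; r = 183 − 180 = 3
h=13: ŷ = 24 + 13·13 = 193; r = 191.9 − 193 = -1.1
h=14: ŷ = 24 + 13·14 = 206; r = 205 − 206 = -1
Largest |r| is 3 at h = 12, residual 3.

h = 12, r = 3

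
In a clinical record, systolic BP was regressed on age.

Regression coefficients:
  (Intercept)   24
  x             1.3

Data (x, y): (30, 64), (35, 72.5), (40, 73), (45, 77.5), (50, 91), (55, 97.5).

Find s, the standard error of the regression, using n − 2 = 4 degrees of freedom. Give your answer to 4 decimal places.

s = 3.6056

x=30: ŷ = 24 + 1.3·30 = 63; e = 64 − 63 = 1
x=35: ŷ = 24 + 1.3·35 = 69.5; e = 72.5 − 69.5 = 3
x=40: ŷ = 24 + 1.3·40 = 76; e = 73 − 76 = -3
x=45: ŷ = 24 + 1.3·45 = 82.5; e = 77.5 − 82.5 = -5
x=50: ŷ = 24 + 1.3·50 = 89; e = 91 − 89 = 2
x=55: ŷ = 24 + 1.3·55 = 95.5; e = 97.5 − 95.5 = 2
SSE = 1 + 9 + 9 + 25 + 4 + 4 = 52
s = √(52/4) = √13 ≈ 3.6056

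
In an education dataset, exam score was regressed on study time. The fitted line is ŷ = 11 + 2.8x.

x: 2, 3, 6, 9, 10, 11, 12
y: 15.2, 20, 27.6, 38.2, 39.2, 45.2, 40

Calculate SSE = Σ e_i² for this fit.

x=2: ŷ = 11 + 2.8·2 = 16.6; e = 15.2 − 16.6 = -1.4
x=3: ŷ = 11 + 2.8·3 = 19.4; e = 20 − 19.4 = 0.6
x=6: ŷ = 11 + 2.8·6 = 27.8; e = 27.6 − 27.8 = -0.2
x=9: ŷ = 11 + 2.8·9 = 36.2; e = 38.2 − 36.2 = 2
x=10: ŷ = 11 + 2.8·10 = 39; e = 39.2 − 39 = 0.2
x=11: ŷ = 11 + 2.8·11 = 41.8; e = 45.2 − 41.8 = 3.4
x=12: ŷ = 11 + 2.8·12 = 44.6; e = 40 − 44.6 = -4.6
SSE = 1.96 + 0.36 + 0.04 + 4 + 0.04 + 11.56 + 21.16 = 39.12

SSE = 39.12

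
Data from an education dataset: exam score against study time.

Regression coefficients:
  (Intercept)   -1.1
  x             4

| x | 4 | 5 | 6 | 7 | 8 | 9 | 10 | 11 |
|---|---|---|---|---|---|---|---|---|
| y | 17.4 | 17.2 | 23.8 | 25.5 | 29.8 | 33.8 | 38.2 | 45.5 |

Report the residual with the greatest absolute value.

r = 2.6

x=4: ŷ = -1.1 + 4·4 = 14.9; r = 17.4 − 14.9 = 2.5
x=5: ŷ = -1.1 + 4·5 = 18.9; r = 17.2 − 18.9 = -1.7
x=6: ŷ = -1.1 + 4·6 = 22.9; r = 23.8 − 22.9 = 0.9
x=7: ŷ = -1.1 + 4·7 = 26.9; r = 25.5 − 26.9 = -1.4
x=8: ŷ = -1.1 + 4·8 = 30.9; r = 29.8 − 30.9 = -1.1
x=9: ŷ = -1.1 + 4·9 = 34.9; r = 33.8 − 34.9 = -1.1
x=10: ŷ = -1.1 + 4·10 = 38.9; r = 38.2 − 38.9 = -0.7
x=11: ŷ = -1.1 + 4·11 = 42.9; r = 45.5 − 42.9 = 2.6
Largest |r| is 2.6 at x = 11, residual 2.6.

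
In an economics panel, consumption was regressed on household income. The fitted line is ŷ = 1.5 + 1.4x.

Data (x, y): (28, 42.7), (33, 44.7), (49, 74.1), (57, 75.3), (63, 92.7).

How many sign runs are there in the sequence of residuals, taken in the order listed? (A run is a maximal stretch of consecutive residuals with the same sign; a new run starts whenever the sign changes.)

5 runs

x=28: ŷ = 1.5 + 1.4·28 = 40.7; r = 42.7 − 40.7 = 2
x=33: ŷ = 1.5 + 1.4·33 = 47.7; r = 44.7 − 47.7 = -3
x=49: ŷ = 1.5 + 1.4·49 = 70.1; r = 74.1 − 70.1 = 4
x=57: ŷ = 1.5 + 1.4·57 = 81.3; r = 75.3 − 81.3 = -6
x=63: ŷ = 1.5 + 1.4·63 = 89.7; r = 92.7 − 89.7 = 3
Signs: + − + − +
Runs: +×1, −×1, +×1, −×1, +×1 → 5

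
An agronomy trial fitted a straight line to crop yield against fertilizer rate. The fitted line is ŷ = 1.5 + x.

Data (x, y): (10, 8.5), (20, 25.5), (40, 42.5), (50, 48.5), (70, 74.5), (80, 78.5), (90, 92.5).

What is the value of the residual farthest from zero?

x=10: ŷ = 1.5 + 10 = 11.5; e = 8.5 − 11.5 = -3
x=20: ŷ = 1.5 + 20 = 21.5; e = 25.5 − 21.5 = 4
x=40: ŷ = 1.5 + 40 = 41.5; e = 42.5 − 41.5 = 1
x=50: ŷ = 1.5 + 50 = 51.5; e = 48.5 − 51.5 = -3
x=70: ŷ = 1.5 + 70 = 71.5; e = 74.5 − 71.5 = 3
x=80: ŷ = 1.5 + 80 = 81.5; e = 78.5 − 81.5 = -3
x=90: ŷ = 1.5 + 90 = 91.5; e = 92.5 − 91.5 = 1
Largest |e| is 4 at x = 20, residual 4.

e = 4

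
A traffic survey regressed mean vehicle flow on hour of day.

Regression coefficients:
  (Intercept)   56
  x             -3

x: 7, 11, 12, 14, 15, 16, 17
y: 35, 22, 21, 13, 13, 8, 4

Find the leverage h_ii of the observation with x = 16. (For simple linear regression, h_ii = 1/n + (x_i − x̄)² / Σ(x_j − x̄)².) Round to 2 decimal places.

x̄ = (7 + 11 + 12 + 14 + 15 + 16 + 17)/7 = 13.1429
Σ(x − x̄)² = 37.7347 + 4.59184 + 1.30612 + 0.734694 + 3.44898 + 8.16327 + 14.8776 = 70.8571
h = 1/7 + (2.85714)²/70.8571 = 0.142857 + 0.115207 = 0.26

h = 0.26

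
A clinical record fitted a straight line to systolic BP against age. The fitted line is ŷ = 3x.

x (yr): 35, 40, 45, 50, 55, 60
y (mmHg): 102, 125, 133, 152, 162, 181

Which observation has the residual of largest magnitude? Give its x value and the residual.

x=35: ŷ = 3·35 = 105; r = 102 − 105 = -3
x=40: ŷ = 3·40 = 120; r = 125 − 120 = 5
x=45: ŷ = 3·45 = 135; r = 133 − 135 = -2
x=50: ŷ = 3·50 = 150; r = 152 − 150 = 2
x=55: ŷ = 3·55 = 165; r = 162 − 165 = -3
x=60: ŷ = 3·60 = 180; r = 181 − 180 = 1
Largest |r| is 5 at x = 40, residual 5.

x = 40, r = 5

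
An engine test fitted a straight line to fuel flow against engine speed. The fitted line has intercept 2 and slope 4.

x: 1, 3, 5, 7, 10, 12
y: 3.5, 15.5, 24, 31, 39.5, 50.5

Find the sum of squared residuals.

x=1: ŷ = 2 + 4·1 = 6; e = 3.5 − 6 = -2.5
x=3: ŷ = 2 + 4·3 = 14; e = 15.5 − 14 = 1.5
x=5: ŷ = 2 + 4·5 = 22; e = 24 − 22 = 2
x=7: ŷ = 2 + 4·7 = 30; e = 31 − 30 = 1
x=10: ŷ = 2 + 4·10 = 42; e = 39.5 − 42 = -2.5
x=12: ŷ = 2 + 4·12 = 50; e = 50.5 − 50 = 0.5
SSE = 6.25 + 2.25 + 4 + 1 + 6.25 + 0.25 = 20

SSE = 20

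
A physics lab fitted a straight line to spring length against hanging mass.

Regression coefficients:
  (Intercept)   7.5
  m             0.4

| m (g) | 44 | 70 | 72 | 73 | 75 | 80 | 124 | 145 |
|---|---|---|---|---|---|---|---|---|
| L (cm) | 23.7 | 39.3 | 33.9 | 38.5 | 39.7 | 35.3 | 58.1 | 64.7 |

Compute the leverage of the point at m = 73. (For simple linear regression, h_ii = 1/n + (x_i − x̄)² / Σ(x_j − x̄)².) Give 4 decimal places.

m̄ = (44 + 70 + 72 + 73 + 75 + 80 + 124 + 145)/8 = 85.375
Σ(m − m̄)² = 1711.89 + 236.391 + 178.891 + 153.141 + 107.641 + 28.8906 + 1491.89 + 3555.14 = 7463.88
h = 1/8 + (-12.375)²/7463.88 = 0.125 + 0.0205176 = 0.1455

h = 0.1455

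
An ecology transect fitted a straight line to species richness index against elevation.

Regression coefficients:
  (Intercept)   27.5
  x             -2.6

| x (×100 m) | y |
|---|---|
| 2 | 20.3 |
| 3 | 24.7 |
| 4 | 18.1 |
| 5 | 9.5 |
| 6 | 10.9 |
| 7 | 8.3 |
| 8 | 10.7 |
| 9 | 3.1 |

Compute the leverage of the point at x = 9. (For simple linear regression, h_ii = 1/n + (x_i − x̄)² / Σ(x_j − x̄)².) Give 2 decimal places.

h = 0.42

x̄ = (2 + 3 + 4 + 5 + 6 + 7 + 8 + 9)/8 = 5.5
Σ(x − x̄)² = 12.25 + 6.25 + 2.25 + 0.25 + 0.25 + 2.25 + 6.25 + 12.25 = 42
h = 1/8 + (3.5)²/42 = 0.125 + 0.291667 = 0.42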